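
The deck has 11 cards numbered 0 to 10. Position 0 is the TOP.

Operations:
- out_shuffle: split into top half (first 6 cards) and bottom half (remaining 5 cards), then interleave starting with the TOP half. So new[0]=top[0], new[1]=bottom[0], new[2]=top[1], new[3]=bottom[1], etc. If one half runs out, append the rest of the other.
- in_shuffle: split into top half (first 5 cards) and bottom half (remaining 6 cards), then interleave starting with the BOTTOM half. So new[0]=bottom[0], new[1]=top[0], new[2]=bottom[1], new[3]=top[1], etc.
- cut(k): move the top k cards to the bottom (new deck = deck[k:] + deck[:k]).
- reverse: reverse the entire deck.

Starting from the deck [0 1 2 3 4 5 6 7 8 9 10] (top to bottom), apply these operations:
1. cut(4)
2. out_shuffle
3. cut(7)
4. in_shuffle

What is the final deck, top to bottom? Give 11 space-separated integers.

After op 1 (cut(4)): [4 5 6 7 8 9 10 0 1 2 3]
After op 2 (out_shuffle): [4 10 5 0 6 1 7 2 8 3 9]
After op 3 (cut(7)): [2 8 3 9 4 10 5 0 6 1 7]
After op 4 (in_shuffle): [10 2 5 8 0 3 6 9 1 4 7]

Answer: 10 2 5 8 0 3 6 9 1 4 7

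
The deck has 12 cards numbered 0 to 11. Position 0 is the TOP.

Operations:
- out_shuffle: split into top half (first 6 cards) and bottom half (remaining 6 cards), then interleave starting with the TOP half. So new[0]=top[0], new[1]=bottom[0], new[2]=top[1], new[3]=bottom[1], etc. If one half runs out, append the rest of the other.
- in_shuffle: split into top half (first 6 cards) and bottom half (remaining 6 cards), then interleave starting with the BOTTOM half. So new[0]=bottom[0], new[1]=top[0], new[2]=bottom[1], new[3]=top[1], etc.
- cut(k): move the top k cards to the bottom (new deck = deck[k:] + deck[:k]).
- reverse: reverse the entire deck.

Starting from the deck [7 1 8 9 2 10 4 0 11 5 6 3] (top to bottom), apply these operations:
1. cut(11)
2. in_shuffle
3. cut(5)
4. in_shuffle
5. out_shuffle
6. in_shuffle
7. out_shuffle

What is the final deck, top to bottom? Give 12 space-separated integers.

After op 1 (cut(11)): [3 7 1 8 9 2 10 4 0 11 5 6]
After op 2 (in_shuffle): [10 3 4 7 0 1 11 8 5 9 6 2]
After op 3 (cut(5)): [1 11 8 5 9 6 2 10 3 4 7 0]
After op 4 (in_shuffle): [2 1 10 11 3 8 4 5 7 9 0 6]
After op 5 (out_shuffle): [2 4 1 5 10 7 11 9 3 0 8 6]
After op 6 (in_shuffle): [11 2 9 4 3 1 0 5 8 10 6 7]
After op 7 (out_shuffle): [11 0 2 5 9 8 4 10 3 6 1 7]

Answer: 11 0 2 5 9 8 4 10 3 6 1 7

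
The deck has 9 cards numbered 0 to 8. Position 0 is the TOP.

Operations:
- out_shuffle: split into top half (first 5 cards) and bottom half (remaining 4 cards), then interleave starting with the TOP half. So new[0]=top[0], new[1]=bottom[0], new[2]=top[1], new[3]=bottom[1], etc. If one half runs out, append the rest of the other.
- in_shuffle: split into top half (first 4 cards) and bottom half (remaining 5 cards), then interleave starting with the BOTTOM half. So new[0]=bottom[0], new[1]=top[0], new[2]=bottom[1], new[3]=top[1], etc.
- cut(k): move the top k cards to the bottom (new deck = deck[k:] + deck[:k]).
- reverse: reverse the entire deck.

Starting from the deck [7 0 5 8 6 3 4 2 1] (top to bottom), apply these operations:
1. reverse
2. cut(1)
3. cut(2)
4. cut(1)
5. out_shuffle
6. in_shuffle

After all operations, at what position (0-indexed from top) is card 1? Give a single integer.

After op 1 (reverse): [1 2 4 3 6 8 5 0 7]
After op 2 (cut(1)): [2 4 3 6 8 5 0 7 1]
After op 3 (cut(2)): [3 6 8 5 0 7 1 2 4]
After op 4 (cut(1)): [6 8 5 0 7 1 2 4 3]
After op 5 (out_shuffle): [6 1 8 2 5 4 0 3 7]
After op 6 (in_shuffle): [5 6 4 1 0 8 3 2 7]
Card 1 is at position 3.

Answer: 3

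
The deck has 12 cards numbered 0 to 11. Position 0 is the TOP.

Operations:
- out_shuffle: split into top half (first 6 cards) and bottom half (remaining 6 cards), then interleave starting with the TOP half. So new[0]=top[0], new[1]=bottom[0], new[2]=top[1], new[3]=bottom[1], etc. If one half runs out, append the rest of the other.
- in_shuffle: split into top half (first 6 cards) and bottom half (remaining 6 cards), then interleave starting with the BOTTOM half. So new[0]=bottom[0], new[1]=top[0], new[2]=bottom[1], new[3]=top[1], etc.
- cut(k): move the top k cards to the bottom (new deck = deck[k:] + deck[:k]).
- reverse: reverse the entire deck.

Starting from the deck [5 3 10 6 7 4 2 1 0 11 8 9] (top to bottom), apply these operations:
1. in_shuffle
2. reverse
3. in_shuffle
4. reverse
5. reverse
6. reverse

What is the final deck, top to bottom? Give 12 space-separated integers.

After op 1 (in_shuffle): [2 5 1 3 0 10 11 6 8 7 9 4]
After op 2 (reverse): [4 9 7 8 6 11 10 0 3 1 5 2]
After op 3 (in_shuffle): [10 4 0 9 3 7 1 8 5 6 2 11]
After op 4 (reverse): [11 2 6 5 8 1 7 3 9 0 4 10]
After op 5 (reverse): [10 4 0 9 3 7 1 8 5 6 2 11]
After op 6 (reverse): [11 2 6 5 8 1 7 3 9 0 4 10]

Answer: 11 2 6 5 8 1 7 3 9 0 4 10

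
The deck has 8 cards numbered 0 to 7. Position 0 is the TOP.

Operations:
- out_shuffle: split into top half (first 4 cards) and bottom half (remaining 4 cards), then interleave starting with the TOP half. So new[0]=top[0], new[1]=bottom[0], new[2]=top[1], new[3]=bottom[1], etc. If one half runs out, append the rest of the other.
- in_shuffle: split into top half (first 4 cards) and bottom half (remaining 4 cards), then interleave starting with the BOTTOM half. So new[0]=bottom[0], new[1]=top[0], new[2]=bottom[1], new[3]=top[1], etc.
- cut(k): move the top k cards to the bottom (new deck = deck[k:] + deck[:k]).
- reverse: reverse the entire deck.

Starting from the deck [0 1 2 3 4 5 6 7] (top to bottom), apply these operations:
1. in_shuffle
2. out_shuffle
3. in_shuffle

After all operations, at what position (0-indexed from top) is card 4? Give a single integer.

After op 1 (in_shuffle): [4 0 5 1 6 2 7 3]
After op 2 (out_shuffle): [4 6 0 2 5 7 1 3]
After op 3 (in_shuffle): [5 4 7 6 1 0 3 2]
Card 4 is at position 1.

Answer: 1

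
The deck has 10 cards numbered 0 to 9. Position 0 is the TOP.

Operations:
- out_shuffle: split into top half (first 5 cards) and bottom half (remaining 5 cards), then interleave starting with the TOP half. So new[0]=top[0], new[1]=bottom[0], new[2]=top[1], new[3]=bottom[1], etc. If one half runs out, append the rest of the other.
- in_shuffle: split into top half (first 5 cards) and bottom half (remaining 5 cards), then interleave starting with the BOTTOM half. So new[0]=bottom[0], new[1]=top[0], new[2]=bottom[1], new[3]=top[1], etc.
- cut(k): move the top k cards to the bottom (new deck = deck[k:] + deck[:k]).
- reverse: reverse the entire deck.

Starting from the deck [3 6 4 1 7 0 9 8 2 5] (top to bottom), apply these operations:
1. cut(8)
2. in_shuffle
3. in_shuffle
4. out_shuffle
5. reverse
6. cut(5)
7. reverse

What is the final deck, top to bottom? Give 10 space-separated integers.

After op 1 (cut(8)): [2 5 3 6 4 1 7 0 9 8]
After op 2 (in_shuffle): [1 2 7 5 0 3 9 6 8 4]
After op 3 (in_shuffle): [3 1 9 2 6 7 8 5 4 0]
After op 4 (out_shuffle): [3 7 1 8 9 5 2 4 6 0]
After op 5 (reverse): [0 6 4 2 5 9 8 1 7 3]
After op 6 (cut(5)): [9 8 1 7 3 0 6 4 2 5]
After op 7 (reverse): [5 2 4 6 0 3 7 1 8 9]

Answer: 5 2 4 6 0 3 7 1 8 9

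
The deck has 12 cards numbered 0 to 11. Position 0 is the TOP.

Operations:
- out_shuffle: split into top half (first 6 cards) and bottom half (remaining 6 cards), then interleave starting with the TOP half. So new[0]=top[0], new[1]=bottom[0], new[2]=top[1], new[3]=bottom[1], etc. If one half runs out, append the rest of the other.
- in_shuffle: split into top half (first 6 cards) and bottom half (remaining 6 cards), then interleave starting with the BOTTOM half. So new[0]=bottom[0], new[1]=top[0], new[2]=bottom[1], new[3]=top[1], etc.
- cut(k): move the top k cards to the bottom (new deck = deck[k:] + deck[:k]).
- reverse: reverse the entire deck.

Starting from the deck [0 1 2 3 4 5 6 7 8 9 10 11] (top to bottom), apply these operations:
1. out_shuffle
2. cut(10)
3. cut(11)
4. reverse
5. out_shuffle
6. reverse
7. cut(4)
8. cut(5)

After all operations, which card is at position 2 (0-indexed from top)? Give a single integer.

After op 1 (out_shuffle): [0 6 1 7 2 8 3 9 4 10 5 11]
After op 2 (cut(10)): [5 11 0 6 1 7 2 8 3 9 4 10]
After op 3 (cut(11)): [10 5 11 0 6 1 7 2 8 3 9 4]
After op 4 (reverse): [4 9 3 8 2 7 1 6 0 11 5 10]
After op 5 (out_shuffle): [4 1 9 6 3 0 8 11 2 5 7 10]
After op 6 (reverse): [10 7 5 2 11 8 0 3 6 9 1 4]
After op 7 (cut(4)): [11 8 0 3 6 9 1 4 10 7 5 2]
After op 8 (cut(5)): [9 1 4 10 7 5 2 11 8 0 3 6]
Position 2: card 4.

Answer: 4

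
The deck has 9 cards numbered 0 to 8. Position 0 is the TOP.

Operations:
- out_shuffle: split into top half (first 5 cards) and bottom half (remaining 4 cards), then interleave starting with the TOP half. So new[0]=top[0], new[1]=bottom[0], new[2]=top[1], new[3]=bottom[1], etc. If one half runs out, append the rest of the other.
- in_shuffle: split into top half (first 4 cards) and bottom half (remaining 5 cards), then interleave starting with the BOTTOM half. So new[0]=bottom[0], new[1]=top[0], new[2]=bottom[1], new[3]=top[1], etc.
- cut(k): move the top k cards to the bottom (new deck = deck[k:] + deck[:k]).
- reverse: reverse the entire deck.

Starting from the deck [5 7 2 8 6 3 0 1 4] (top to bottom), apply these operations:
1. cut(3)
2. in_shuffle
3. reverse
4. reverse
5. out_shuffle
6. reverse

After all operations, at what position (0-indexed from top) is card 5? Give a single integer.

Answer: 0

Derivation:
After op 1 (cut(3)): [8 6 3 0 1 4 5 7 2]
After op 2 (in_shuffle): [1 8 4 6 5 3 7 0 2]
After op 3 (reverse): [2 0 7 3 5 6 4 8 1]
After op 4 (reverse): [1 8 4 6 5 3 7 0 2]
After op 5 (out_shuffle): [1 3 8 7 4 0 6 2 5]
After op 6 (reverse): [5 2 6 0 4 7 8 3 1]
Card 5 is at position 0.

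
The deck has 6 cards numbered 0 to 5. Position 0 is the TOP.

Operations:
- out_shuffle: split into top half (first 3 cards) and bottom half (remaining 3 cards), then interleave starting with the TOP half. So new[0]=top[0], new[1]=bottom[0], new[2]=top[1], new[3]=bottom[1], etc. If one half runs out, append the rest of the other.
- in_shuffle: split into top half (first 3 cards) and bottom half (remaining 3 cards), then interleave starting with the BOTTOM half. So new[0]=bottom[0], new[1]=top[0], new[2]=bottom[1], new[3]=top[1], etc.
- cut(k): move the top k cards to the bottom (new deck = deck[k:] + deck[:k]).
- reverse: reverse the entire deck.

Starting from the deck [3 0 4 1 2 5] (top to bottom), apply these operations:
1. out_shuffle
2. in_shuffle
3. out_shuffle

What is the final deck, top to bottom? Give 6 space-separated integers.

After op 1 (out_shuffle): [3 1 0 2 4 5]
After op 2 (in_shuffle): [2 3 4 1 5 0]
After op 3 (out_shuffle): [2 1 3 5 4 0]

Answer: 2 1 3 5 4 0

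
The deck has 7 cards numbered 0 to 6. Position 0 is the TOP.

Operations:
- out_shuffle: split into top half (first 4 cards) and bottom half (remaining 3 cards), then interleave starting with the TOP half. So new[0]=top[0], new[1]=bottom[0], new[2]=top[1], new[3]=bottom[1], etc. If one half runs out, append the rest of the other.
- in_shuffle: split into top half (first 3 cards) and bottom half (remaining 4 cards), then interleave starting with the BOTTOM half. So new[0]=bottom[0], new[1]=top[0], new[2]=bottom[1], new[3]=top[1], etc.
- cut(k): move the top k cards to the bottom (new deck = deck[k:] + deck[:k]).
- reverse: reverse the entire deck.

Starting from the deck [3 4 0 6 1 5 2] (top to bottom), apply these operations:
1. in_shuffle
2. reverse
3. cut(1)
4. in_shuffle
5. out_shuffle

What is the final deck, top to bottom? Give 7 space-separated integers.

After op 1 (in_shuffle): [6 3 1 4 5 0 2]
After op 2 (reverse): [2 0 5 4 1 3 6]
After op 3 (cut(1)): [0 5 4 1 3 6 2]
After op 4 (in_shuffle): [1 0 3 5 6 4 2]
After op 5 (out_shuffle): [1 6 0 4 3 2 5]

Answer: 1 6 0 4 3 2 5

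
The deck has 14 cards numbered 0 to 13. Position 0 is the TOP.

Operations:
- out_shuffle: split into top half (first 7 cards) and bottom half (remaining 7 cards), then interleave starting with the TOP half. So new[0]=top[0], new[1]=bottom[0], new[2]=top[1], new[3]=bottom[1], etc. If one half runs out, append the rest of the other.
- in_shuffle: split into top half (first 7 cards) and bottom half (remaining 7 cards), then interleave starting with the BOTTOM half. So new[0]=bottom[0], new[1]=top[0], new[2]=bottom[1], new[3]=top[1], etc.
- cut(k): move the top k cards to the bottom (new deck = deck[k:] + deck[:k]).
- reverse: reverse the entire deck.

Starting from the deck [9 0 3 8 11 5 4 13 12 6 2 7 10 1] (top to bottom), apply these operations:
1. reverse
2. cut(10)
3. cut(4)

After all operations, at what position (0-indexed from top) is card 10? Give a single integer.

Answer: 1

Derivation:
After op 1 (reverse): [1 10 7 2 6 12 13 4 5 11 8 3 0 9]
After op 2 (cut(10)): [8 3 0 9 1 10 7 2 6 12 13 4 5 11]
After op 3 (cut(4)): [1 10 7 2 6 12 13 4 5 11 8 3 0 9]
Card 10 is at position 1.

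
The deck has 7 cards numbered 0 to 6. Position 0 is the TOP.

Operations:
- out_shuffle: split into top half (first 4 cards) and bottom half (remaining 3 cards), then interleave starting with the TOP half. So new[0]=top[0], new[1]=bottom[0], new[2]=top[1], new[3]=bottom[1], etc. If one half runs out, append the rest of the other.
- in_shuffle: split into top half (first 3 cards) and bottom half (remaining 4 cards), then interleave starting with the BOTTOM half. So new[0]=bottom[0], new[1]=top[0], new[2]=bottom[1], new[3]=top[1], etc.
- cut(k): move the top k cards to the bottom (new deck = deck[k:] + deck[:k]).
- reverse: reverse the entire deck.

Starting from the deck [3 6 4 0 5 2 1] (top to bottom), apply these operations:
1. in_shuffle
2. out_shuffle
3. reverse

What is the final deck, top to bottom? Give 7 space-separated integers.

Answer: 6 1 5 4 3 2 0

Derivation:
After op 1 (in_shuffle): [0 3 5 6 2 4 1]
After op 2 (out_shuffle): [0 2 3 4 5 1 6]
After op 3 (reverse): [6 1 5 4 3 2 0]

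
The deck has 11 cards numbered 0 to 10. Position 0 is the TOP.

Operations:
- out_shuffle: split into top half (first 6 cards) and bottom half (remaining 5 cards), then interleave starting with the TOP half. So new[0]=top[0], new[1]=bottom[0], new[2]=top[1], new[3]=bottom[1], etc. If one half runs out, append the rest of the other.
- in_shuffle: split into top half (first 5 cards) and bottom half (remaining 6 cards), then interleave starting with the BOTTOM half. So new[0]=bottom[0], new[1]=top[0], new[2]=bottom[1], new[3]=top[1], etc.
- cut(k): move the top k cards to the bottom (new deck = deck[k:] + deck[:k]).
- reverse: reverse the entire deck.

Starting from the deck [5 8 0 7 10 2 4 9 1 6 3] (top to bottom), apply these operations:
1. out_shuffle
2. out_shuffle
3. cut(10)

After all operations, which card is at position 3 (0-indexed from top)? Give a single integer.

After op 1 (out_shuffle): [5 4 8 9 0 1 7 6 10 3 2]
After op 2 (out_shuffle): [5 7 4 6 8 10 9 3 0 2 1]
After op 3 (cut(10)): [1 5 7 4 6 8 10 9 3 0 2]
Position 3: card 4.

Answer: 4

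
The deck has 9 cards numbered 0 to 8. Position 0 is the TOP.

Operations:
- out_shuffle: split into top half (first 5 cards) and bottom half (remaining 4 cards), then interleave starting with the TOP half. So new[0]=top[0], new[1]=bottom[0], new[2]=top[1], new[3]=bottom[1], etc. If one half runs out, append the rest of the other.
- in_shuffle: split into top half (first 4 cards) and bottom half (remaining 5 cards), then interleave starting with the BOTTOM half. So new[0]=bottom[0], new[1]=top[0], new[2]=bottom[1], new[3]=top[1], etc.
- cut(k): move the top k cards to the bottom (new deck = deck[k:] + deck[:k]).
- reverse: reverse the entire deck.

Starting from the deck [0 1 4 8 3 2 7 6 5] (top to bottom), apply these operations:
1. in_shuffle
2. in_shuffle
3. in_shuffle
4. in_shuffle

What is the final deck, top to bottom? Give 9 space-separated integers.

After op 1 (in_shuffle): [3 0 2 1 7 4 6 8 5]
After op 2 (in_shuffle): [7 3 4 0 6 2 8 1 5]
After op 3 (in_shuffle): [6 7 2 3 8 4 1 0 5]
After op 4 (in_shuffle): [8 6 4 7 1 2 0 3 5]

Answer: 8 6 4 7 1 2 0 3 5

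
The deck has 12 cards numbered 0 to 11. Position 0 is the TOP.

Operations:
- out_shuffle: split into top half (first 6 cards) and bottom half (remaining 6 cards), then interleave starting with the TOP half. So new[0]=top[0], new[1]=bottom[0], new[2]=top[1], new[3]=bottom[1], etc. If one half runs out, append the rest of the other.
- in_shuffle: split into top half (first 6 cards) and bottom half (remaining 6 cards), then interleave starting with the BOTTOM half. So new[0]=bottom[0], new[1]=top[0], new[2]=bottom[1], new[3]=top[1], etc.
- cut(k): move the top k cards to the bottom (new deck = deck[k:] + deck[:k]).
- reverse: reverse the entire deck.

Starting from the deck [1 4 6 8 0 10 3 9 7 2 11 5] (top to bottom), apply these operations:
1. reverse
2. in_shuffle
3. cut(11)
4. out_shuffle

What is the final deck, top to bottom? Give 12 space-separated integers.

Answer: 3 2 10 6 5 7 0 4 11 9 8 1

Derivation:
After op 1 (reverse): [5 11 2 7 9 3 10 0 8 6 4 1]
After op 2 (in_shuffle): [10 5 0 11 8 2 6 7 4 9 1 3]
After op 3 (cut(11)): [3 10 5 0 11 8 2 6 7 4 9 1]
After op 4 (out_shuffle): [3 2 10 6 5 7 0 4 11 9 8 1]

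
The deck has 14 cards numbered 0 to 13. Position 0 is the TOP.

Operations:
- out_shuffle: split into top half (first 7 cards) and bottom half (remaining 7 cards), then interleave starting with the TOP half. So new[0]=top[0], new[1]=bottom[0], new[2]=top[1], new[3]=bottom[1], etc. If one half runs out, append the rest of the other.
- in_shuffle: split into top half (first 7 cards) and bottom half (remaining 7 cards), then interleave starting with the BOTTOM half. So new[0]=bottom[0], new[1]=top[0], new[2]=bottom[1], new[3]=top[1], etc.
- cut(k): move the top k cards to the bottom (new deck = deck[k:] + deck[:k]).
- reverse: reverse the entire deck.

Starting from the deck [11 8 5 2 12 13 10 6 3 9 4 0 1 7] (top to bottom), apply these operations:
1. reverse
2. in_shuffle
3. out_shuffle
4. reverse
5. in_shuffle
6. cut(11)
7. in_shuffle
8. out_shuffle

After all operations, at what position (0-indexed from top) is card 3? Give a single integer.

Answer: 7

Derivation:
After op 1 (reverse): [7 1 0 4 9 3 6 10 13 12 2 5 8 11]
After op 2 (in_shuffle): [10 7 13 1 12 0 2 4 5 9 8 3 11 6]
After op 3 (out_shuffle): [10 4 7 5 13 9 1 8 12 3 0 11 2 6]
After op 4 (reverse): [6 2 11 0 3 12 8 1 9 13 5 7 4 10]
After op 5 (in_shuffle): [1 6 9 2 13 11 5 0 7 3 4 12 10 8]
After op 6 (cut(11)): [12 10 8 1 6 9 2 13 11 5 0 7 3 4]
After op 7 (in_shuffle): [13 12 11 10 5 8 0 1 7 6 3 9 4 2]
After op 8 (out_shuffle): [13 1 12 7 11 6 10 3 5 9 8 4 0 2]
Card 3 is at position 7.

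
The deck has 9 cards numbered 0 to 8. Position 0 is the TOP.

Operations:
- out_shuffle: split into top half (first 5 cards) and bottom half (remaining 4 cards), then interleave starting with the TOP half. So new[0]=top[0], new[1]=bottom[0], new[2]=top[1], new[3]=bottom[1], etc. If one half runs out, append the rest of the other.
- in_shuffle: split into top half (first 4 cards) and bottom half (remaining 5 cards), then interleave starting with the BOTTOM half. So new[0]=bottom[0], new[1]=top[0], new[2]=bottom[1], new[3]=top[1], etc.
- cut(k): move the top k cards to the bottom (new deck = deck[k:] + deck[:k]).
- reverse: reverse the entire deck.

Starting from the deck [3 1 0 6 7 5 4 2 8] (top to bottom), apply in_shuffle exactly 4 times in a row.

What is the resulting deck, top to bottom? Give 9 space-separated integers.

Answer: 6 2 0 4 1 5 3 7 8

Derivation:
After op 1 (in_shuffle): [7 3 5 1 4 0 2 6 8]
After op 2 (in_shuffle): [4 7 0 3 2 5 6 1 8]
After op 3 (in_shuffle): [2 4 5 7 6 0 1 3 8]
After op 4 (in_shuffle): [6 2 0 4 1 5 3 7 8]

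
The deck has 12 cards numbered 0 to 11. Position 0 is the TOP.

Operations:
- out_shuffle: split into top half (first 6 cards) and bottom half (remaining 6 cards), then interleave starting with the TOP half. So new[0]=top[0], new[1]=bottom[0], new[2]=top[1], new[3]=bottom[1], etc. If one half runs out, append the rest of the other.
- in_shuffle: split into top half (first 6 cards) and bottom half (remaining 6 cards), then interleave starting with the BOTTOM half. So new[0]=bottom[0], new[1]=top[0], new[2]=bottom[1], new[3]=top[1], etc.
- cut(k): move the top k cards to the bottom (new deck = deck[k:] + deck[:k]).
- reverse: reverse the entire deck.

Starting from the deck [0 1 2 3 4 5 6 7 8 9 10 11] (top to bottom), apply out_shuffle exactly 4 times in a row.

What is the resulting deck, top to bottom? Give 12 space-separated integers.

Answer: 0 9 7 5 3 1 10 8 6 4 2 11

Derivation:
After op 1 (out_shuffle): [0 6 1 7 2 8 3 9 4 10 5 11]
After op 2 (out_shuffle): [0 3 6 9 1 4 7 10 2 5 8 11]
After op 3 (out_shuffle): [0 7 3 10 6 2 9 5 1 8 4 11]
After op 4 (out_shuffle): [0 9 7 5 3 1 10 8 6 4 2 11]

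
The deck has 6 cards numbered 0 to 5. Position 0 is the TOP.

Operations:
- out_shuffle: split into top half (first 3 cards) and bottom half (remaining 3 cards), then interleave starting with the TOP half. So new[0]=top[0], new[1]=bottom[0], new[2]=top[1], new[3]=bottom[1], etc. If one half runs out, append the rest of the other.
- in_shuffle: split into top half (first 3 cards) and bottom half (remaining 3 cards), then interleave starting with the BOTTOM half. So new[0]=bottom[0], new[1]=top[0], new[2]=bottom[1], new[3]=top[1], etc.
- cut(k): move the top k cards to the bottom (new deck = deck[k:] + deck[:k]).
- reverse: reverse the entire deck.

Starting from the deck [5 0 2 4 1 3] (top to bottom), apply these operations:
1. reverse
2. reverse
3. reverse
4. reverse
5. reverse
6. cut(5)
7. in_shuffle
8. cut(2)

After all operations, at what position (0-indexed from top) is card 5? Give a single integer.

After op 1 (reverse): [3 1 4 2 0 5]
After op 2 (reverse): [5 0 2 4 1 3]
After op 3 (reverse): [3 1 4 2 0 5]
After op 4 (reverse): [5 0 2 4 1 3]
After op 5 (reverse): [3 1 4 2 0 5]
After op 6 (cut(5)): [5 3 1 4 2 0]
After op 7 (in_shuffle): [4 5 2 3 0 1]
After op 8 (cut(2)): [2 3 0 1 4 5]
Card 5 is at position 5.

Answer: 5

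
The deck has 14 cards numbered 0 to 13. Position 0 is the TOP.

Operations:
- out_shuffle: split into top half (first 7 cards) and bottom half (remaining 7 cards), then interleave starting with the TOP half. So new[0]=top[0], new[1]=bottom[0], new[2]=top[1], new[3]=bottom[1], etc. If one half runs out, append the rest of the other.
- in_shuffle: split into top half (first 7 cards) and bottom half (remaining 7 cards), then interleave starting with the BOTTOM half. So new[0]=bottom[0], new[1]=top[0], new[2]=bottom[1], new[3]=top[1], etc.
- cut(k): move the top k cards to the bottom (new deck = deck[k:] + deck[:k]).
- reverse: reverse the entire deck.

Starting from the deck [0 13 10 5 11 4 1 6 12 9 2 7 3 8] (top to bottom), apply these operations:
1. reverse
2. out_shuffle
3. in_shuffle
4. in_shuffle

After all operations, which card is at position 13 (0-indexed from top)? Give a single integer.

After op 1 (reverse): [8 3 7 2 9 12 6 1 4 11 5 10 13 0]
After op 2 (out_shuffle): [8 1 3 4 7 11 2 5 9 10 12 13 6 0]
After op 3 (in_shuffle): [5 8 9 1 10 3 12 4 13 7 6 11 0 2]
After op 4 (in_shuffle): [4 5 13 8 7 9 6 1 11 10 0 3 2 12]
Position 13: card 12.

Answer: 12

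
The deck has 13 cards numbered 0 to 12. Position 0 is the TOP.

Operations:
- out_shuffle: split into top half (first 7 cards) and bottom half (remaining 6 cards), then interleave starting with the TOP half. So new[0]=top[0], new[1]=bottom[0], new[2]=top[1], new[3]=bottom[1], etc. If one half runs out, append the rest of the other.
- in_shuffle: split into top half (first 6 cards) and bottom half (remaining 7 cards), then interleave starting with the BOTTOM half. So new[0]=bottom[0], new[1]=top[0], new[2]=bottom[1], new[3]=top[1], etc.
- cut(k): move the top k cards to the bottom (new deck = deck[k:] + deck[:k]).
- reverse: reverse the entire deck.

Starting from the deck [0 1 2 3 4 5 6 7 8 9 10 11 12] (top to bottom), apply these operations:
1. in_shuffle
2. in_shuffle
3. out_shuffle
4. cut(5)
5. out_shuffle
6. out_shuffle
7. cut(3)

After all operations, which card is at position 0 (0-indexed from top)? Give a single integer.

Answer: 2

Derivation:
After op 1 (in_shuffle): [6 0 7 1 8 2 9 3 10 4 11 5 12]
After op 2 (in_shuffle): [9 6 3 0 10 7 4 1 11 8 5 2 12]
After op 3 (out_shuffle): [9 1 6 11 3 8 0 5 10 2 7 12 4]
After op 4 (cut(5)): [8 0 5 10 2 7 12 4 9 1 6 11 3]
After op 5 (out_shuffle): [8 4 0 9 5 1 10 6 2 11 7 3 12]
After op 6 (out_shuffle): [8 6 4 2 0 11 9 7 5 3 1 12 10]
After op 7 (cut(3)): [2 0 11 9 7 5 3 1 12 10 8 6 4]
Position 0: card 2.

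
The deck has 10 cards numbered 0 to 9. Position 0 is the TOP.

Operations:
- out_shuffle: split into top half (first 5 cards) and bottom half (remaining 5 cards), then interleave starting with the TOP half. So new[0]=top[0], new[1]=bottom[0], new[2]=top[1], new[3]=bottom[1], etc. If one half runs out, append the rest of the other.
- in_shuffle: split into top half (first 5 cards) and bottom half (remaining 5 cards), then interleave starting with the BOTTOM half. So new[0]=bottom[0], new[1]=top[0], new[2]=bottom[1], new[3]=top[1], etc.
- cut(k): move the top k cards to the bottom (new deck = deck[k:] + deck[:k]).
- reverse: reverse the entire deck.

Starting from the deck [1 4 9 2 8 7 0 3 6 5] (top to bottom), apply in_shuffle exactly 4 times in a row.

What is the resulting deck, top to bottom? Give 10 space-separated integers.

After op 1 (in_shuffle): [7 1 0 4 3 9 6 2 5 8]
After op 2 (in_shuffle): [9 7 6 1 2 0 5 4 8 3]
After op 3 (in_shuffle): [0 9 5 7 4 6 8 1 3 2]
After op 4 (in_shuffle): [6 0 8 9 1 5 3 7 2 4]

Answer: 6 0 8 9 1 5 3 7 2 4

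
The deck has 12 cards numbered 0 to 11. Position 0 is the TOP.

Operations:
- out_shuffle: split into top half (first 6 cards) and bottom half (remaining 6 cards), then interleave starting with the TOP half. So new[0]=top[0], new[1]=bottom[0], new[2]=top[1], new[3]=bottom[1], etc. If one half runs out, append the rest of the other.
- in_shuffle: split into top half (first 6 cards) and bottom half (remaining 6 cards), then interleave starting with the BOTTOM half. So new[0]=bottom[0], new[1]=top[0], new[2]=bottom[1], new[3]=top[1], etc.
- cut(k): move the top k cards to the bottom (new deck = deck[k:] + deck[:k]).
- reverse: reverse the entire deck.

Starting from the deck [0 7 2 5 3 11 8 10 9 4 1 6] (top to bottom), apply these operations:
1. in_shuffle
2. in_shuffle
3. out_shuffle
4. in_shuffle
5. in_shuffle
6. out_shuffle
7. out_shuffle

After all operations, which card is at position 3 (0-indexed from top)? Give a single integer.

After op 1 (in_shuffle): [8 0 10 7 9 2 4 5 1 3 6 11]
After op 2 (in_shuffle): [4 8 5 0 1 10 3 7 6 9 11 2]
After op 3 (out_shuffle): [4 3 8 7 5 6 0 9 1 11 10 2]
After op 4 (in_shuffle): [0 4 9 3 1 8 11 7 10 5 2 6]
After op 5 (in_shuffle): [11 0 7 4 10 9 5 3 2 1 6 8]
After op 6 (out_shuffle): [11 5 0 3 7 2 4 1 10 6 9 8]
After op 7 (out_shuffle): [11 4 5 1 0 10 3 6 7 9 2 8]
Position 3: card 1.

Answer: 1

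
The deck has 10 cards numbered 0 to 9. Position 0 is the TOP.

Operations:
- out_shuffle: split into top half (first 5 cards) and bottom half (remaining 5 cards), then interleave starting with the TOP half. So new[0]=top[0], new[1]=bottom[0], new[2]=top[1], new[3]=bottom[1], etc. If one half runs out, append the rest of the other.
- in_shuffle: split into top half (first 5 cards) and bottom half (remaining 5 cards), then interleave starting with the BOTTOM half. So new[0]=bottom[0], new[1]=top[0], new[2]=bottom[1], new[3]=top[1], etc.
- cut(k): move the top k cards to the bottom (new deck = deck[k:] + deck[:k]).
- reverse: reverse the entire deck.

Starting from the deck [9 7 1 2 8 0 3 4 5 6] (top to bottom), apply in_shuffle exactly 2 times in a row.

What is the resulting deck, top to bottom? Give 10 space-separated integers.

Answer: 1 0 5 9 2 3 6 7 8 4

Derivation:
After op 1 (in_shuffle): [0 9 3 7 4 1 5 2 6 8]
After op 2 (in_shuffle): [1 0 5 9 2 3 6 7 8 4]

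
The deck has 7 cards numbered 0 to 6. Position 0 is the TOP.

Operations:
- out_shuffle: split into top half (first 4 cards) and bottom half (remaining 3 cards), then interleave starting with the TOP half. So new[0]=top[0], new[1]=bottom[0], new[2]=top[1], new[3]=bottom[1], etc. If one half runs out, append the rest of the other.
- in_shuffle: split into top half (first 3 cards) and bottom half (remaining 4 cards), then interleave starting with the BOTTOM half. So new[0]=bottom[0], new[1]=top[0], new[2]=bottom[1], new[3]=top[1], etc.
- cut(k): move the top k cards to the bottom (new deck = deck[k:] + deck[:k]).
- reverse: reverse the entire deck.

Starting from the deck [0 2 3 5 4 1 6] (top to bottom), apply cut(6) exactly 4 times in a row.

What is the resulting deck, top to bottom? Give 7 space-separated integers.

After op 1 (cut(6)): [6 0 2 3 5 4 1]
After op 2 (cut(6)): [1 6 0 2 3 5 4]
After op 3 (cut(6)): [4 1 6 0 2 3 5]
After op 4 (cut(6)): [5 4 1 6 0 2 3]

Answer: 5 4 1 6 0 2 3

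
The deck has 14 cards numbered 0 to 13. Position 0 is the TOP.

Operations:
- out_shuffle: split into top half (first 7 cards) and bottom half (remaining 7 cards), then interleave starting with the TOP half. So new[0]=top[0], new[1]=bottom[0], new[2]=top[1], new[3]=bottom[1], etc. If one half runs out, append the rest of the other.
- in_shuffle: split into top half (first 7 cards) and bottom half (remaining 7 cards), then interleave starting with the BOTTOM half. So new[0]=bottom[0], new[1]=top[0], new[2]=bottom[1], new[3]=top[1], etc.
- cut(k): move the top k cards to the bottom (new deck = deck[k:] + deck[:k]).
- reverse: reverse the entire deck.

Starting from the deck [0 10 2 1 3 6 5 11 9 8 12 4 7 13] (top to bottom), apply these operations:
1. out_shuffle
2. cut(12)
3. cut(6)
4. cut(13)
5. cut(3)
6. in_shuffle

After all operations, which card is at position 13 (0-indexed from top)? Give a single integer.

After op 1 (out_shuffle): [0 11 10 9 2 8 1 12 3 4 6 7 5 13]
After op 2 (cut(12)): [5 13 0 11 10 9 2 8 1 12 3 4 6 7]
After op 3 (cut(6)): [2 8 1 12 3 4 6 7 5 13 0 11 10 9]
After op 4 (cut(13)): [9 2 8 1 12 3 4 6 7 5 13 0 11 10]
After op 5 (cut(3)): [1 12 3 4 6 7 5 13 0 11 10 9 2 8]
After op 6 (in_shuffle): [13 1 0 12 11 3 10 4 9 6 2 7 8 5]
Position 13: card 5.

Answer: 5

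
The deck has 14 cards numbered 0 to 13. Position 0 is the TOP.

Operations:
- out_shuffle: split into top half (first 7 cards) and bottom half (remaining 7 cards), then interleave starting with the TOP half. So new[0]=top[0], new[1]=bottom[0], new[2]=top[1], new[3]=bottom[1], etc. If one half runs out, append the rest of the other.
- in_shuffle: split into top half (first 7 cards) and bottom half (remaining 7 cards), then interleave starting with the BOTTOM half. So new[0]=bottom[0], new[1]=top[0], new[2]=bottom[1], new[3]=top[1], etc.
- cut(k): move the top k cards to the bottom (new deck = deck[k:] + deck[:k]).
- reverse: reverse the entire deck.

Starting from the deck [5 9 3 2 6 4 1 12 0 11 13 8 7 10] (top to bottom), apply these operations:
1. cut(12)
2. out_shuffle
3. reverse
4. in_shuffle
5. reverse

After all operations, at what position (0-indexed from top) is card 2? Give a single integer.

After op 1 (cut(12)): [7 10 5 9 3 2 6 4 1 12 0 11 13 8]
After op 2 (out_shuffle): [7 4 10 1 5 12 9 0 3 11 2 13 6 8]
After op 3 (reverse): [8 6 13 2 11 3 0 9 12 5 1 10 4 7]
After op 4 (in_shuffle): [9 8 12 6 5 13 1 2 10 11 4 3 7 0]
After op 5 (reverse): [0 7 3 4 11 10 2 1 13 5 6 12 8 9]
Card 2 is at position 6.

Answer: 6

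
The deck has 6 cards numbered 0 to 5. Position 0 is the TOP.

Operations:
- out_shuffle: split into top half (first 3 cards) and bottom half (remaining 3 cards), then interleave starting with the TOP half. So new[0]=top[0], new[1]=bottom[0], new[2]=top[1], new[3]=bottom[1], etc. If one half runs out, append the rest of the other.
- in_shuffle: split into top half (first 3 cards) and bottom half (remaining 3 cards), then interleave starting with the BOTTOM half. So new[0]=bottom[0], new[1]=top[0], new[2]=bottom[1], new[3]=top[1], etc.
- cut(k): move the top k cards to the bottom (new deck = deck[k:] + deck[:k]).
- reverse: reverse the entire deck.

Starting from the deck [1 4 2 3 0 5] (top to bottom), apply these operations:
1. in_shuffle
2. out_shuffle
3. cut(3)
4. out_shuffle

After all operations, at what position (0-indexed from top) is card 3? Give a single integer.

Answer: 1

Derivation:
After op 1 (in_shuffle): [3 1 0 4 5 2]
After op 2 (out_shuffle): [3 4 1 5 0 2]
After op 3 (cut(3)): [5 0 2 3 4 1]
After op 4 (out_shuffle): [5 3 0 4 2 1]
Card 3 is at position 1.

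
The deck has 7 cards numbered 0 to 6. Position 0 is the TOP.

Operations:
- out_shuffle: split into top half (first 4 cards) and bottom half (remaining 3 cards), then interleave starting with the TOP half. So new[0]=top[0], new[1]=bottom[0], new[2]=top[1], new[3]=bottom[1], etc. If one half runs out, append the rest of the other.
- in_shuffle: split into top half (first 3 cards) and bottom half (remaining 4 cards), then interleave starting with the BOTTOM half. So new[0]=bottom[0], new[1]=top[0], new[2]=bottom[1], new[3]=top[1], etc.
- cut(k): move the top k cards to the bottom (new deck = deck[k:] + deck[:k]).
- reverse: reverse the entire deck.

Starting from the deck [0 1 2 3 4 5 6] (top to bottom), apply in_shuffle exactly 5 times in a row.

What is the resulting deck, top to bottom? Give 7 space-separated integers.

Answer: 1 3 5 0 2 4 6

Derivation:
After op 1 (in_shuffle): [3 0 4 1 5 2 6]
After op 2 (in_shuffle): [1 3 5 0 2 4 6]
After op 3 (in_shuffle): [0 1 2 3 4 5 6]
After op 4 (in_shuffle): [3 0 4 1 5 2 6]
After op 5 (in_shuffle): [1 3 5 0 2 4 6]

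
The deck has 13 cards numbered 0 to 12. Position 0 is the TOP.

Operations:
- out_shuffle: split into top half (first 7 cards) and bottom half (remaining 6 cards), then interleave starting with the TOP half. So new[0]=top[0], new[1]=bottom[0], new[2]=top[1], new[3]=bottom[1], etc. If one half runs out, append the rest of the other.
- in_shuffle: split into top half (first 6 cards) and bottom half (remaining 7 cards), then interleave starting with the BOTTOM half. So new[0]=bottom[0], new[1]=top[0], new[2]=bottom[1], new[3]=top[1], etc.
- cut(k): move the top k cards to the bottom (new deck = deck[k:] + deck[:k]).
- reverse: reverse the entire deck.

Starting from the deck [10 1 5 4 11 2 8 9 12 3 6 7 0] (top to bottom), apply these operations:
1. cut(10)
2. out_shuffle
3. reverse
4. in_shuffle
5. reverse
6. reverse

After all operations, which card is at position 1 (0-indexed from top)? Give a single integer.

After op 1 (cut(10)): [6 7 0 10 1 5 4 11 2 8 9 12 3]
After op 2 (out_shuffle): [6 11 7 2 0 8 10 9 1 12 5 3 4]
After op 3 (reverse): [4 3 5 12 1 9 10 8 0 2 7 11 6]
After op 4 (in_shuffle): [10 4 8 3 0 5 2 12 7 1 11 9 6]
After op 5 (reverse): [6 9 11 1 7 12 2 5 0 3 8 4 10]
After op 6 (reverse): [10 4 8 3 0 5 2 12 7 1 11 9 6]
Position 1: card 4.

Answer: 4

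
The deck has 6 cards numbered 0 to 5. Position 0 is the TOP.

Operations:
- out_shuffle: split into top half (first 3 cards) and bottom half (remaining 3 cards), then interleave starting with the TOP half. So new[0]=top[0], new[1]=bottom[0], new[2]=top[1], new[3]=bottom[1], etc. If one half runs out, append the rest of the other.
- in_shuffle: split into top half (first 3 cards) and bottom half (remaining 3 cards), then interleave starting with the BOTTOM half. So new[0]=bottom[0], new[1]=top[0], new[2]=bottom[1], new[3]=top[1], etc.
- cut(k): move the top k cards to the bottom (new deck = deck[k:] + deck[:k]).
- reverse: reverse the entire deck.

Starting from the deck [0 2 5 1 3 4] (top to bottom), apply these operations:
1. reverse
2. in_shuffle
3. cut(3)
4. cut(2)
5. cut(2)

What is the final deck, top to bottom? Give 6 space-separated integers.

After op 1 (reverse): [4 3 1 5 2 0]
After op 2 (in_shuffle): [5 4 2 3 0 1]
After op 3 (cut(3)): [3 0 1 5 4 2]
After op 4 (cut(2)): [1 5 4 2 3 0]
After op 5 (cut(2)): [4 2 3 0 1 5]

Answer: 4 2 3 0 1 5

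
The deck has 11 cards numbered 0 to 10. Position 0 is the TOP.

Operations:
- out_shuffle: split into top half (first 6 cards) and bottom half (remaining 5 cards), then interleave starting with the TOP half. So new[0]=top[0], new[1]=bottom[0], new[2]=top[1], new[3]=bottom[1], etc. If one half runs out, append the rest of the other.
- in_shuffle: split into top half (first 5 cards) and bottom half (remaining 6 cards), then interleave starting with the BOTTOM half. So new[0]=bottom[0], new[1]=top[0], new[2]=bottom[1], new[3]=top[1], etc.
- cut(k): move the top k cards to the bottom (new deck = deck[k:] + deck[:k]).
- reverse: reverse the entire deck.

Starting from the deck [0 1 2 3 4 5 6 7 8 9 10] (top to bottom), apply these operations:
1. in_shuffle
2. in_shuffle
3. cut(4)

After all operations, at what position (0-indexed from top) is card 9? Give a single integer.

Answer: 2

Derivation:
After op 1 (in_shuffle): [5 0 6 1 7 2 8 3 9 4 10]
After op 2 (in_shuffle): [2 5 8 0 3 6 9 1 4 7 10]
After op 3 (cut(4)): [3 6 9 1 4 7 10 2 5 8 0]
Card 9 is at position 2.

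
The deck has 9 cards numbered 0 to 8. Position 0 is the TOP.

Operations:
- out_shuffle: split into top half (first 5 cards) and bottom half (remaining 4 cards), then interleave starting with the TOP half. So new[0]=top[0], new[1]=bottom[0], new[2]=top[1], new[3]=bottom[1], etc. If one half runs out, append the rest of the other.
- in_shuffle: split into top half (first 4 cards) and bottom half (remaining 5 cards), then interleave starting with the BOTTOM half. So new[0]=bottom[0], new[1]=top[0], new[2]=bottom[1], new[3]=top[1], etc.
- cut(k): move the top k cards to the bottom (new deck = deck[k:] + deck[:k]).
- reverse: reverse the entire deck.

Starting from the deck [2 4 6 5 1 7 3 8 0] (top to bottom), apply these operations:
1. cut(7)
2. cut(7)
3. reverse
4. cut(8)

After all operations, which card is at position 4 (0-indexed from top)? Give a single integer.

After op 1 (cut(7)): [8 0 2 4 6 5 1 7 3]
After op 2 (cut(7)): [7 3 8 0 2 4 6 5 1]
After op 3 (reverse): [1 5 6 4 2 0 8 3 7]
After op 4 (cut(8)): [7 1 5 6 4 2 0 8 3]
Position 4: card 4.

Answer: 4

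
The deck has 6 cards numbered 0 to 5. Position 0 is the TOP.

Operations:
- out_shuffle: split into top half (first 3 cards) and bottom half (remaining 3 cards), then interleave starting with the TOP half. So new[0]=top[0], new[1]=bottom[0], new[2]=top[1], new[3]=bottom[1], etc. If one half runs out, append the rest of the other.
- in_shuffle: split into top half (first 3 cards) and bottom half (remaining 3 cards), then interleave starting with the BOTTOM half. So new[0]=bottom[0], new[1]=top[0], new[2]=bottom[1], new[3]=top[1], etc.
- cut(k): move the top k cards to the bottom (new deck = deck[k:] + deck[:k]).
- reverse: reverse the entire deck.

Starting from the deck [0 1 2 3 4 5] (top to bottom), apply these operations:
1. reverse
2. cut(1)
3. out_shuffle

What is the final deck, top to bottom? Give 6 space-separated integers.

After op 1 (reverse): [5 4 3 2 1 0]
After op 2 (cut(1)): [4 3 2 1 0 5]
After op 3 (out_shuffle): [4 1 3 0 2 5]

Answer: 4 1 3 0 2 5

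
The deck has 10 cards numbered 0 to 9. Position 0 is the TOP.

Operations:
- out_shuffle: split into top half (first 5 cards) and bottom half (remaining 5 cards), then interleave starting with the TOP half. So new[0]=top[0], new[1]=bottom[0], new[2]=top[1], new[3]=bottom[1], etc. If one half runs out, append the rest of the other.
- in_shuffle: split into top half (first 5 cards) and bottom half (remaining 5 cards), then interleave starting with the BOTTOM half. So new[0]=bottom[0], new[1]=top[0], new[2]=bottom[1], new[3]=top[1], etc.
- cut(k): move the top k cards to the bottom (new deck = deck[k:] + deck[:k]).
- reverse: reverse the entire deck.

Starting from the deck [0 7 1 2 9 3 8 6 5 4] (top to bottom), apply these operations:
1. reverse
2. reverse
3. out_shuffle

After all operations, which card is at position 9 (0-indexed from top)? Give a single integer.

Answer: 4

Derivation:
After op 1 (reverse): [4 5 6 8 3 9 2 1 7 0]
After op 2 (reverse): [0 7 1 2 9 3 8 6 5 4]
After op 3 (out_shuffle): [0 3 7 8 1 6 2 5 9 4]
Position 9: card 4.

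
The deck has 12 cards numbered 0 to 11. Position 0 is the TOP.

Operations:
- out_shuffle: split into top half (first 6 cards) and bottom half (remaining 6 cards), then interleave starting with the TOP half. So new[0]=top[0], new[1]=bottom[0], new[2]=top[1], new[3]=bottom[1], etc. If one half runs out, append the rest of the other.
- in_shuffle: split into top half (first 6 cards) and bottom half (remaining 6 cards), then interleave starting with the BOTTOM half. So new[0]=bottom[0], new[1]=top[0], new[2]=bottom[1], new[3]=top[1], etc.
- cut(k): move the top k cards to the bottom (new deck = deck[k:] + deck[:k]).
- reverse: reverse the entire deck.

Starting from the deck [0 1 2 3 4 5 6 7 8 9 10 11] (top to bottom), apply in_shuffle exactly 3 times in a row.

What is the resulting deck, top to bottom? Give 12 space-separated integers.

Answer: 4 9 1 6 11 3 8 0 5 10 2 7

Derivation:
After op 1 (in_shuffle): [6 0 7 1 8 2 9 3 10 4 11 5]
After op 2 (in_shuffle): [9 6 3 0 10 7 4 1 11 8 5 2]
After op 3 (in_shuffle): [4 9 1 6 11 3 8 0 5 10 2 7]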